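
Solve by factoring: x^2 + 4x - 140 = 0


We need two numbers that multiply to -140 and add to 4.
Those numbers are 14 and -10 (since 14 * (-10) = -140 and 14 + (-10) = 4).
So x^2 + 4x - 140 = (x + 14)(x - 10) = 0
Setting each factor to zero: x = -14 or x = 10

x = -14, x = 10


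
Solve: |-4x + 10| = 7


An absolute value equation |expr| = 7 gives two cases:
Case 1: -4x + 10 = 7
  -4x = -3, so x = 3/4
Case 2: -4x + 10 = -7
  -4x = -17, so x = 17/4

x = 3/4, x = 17/4


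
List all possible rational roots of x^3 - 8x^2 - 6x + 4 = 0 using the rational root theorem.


Rational root theorem: possible roots are ±p/q where:
  p divides the constant term (4): p ∈ {1, 2, 4}
  q divides the leading coefficient (1): q ∈ {1}

All possible rational roots: -4, -2, -1, 1, 2, 4

-4, -2, -1, 1, 2, 4


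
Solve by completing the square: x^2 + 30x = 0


Start: x^2 + 30x + 0 = 0
Move constant: x^2 + 30x = 0
Half of 30 is 15, squared is 225
Add 225 to both sides: x^2 + 30x + 225 = 225
(x + 15)^2 = 225
x + 15 = ±15
x = -15 + 15 = 0 or x = -15 - 15 = -30

x = -30, x = 0


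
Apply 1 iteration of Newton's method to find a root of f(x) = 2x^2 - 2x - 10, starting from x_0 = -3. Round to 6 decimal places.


Newton's method: x_(n+1) = x_n - f(x_n)/f'(x_n)
f(x) = 2x^2 - 2x - 10
f'(x) = 4x - 2

Iteration 1:
  f(-3.000000) = 14.000000
  f'(-3.000000) = -14.000000
  x_1 = -3.000000 - (14.000000)/(-14.000000) = -2.000000

x_1 = -2.000000


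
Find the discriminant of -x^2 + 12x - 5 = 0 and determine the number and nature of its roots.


For ax^2 + bx + c = 0, discriminant D = b^2 - 4ac
Here a = -1, b = 12, c = -5
D = (12)^2 - 4(-1)(-5) = 144 - 20 = 124

D = 124 > 0 but not a perfect square
The equation has 2 distinct real irrational roots.

Discriminant = 124, 2 distinct real irrational roots


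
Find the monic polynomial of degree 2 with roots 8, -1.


A monic polynomial with roots 8, -1 is:
p(x) = (x - 8)(x + 1)
After multiplying by (x - 8): x - 8
After multiplying by (x + 1): x^2 - 7x - 8

x^2 - 7x - 8


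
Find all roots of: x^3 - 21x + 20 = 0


Let p(x) = x^3 - 21x + 20. By the rational root theorem (leading coefficient 1), any rational root is an integer divisor of 20: try ±1, ±2, ... in turn.
Test x = 1: value = 0 ✓, so (x - 1) is a factor.
Synthetic division by (x - 1): bring down 1; 1(1) + 0 = 1; 1(1) - 21 = -20; (-20)(1) + 20 = 0 → quotient x^2 + x - 20, remainder 0.
Solve the quadratic x^2 + x - 20 = 0: discriminant = 1^2 - 4(1)(-20) = 1 + 80 = 81.
sqrt(81) = 9, so x = (-1 ± 9)/2: x = 4 or x = -5.
Collecting all roots found:

x = -5, x = 1, x = 4


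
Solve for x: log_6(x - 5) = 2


Convert to exponential form: x - 5 = 6^2 = 36
x = 36 + 5 = 41
Check: log_6(41 - 5) = log_6(36) = log_6(36) = 2 ✓

x = 41


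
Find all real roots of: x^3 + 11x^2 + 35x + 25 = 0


Let p(x) = x^3 + 11x^2 + 35x + 25. By the rational root theorem (leading coefficient 1), any rational root is an integer divisor of 25: try ±1, ±2, ... in turn.
Test x = 1: value = 72 ≠ 0.
Test x = -1: value = 0 ✓, so (x + 1) is a factor.
Synthetic division by (x + 1): bring down 1; 1(-1) + 11 = 10; 10(-1) + 35 = 25; 25(-1) + 25 = 0 → quotient x^2 + 10x + 25, remainder 0.
Solve the quadratic x^2 + 10x + 25 = 0: discriminant = 10^2 - 4(1)(25) = 100 - 100 = 0.
Discriminant = 0, so a double root: x = -10/2 = -5.

x = -5 (multiplicity 2), x = -1


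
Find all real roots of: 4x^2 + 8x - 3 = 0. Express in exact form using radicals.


Using the quadratic formula: x = (-b ± sqrt(b^2 - 4ac)) / (2a)
Here a = 4, b = 8, c = -3
Discriminant = b^2 - 4ac = 8^2 - 4(4)(-3) = 64 + 48 = 112
Since discriminant = 112 > 0, there are two real roots.
x = (-8 ± 4*sqrt(7)) / 8
Simplifying: x = (-2 ± sqrt(7)) / 2
Numerically: x ≈ 0.3229 or x ≈ -2.3229

x = (-2 + sqrt(7)) / 2 or x = (-2 - sqrt(7)) / 2


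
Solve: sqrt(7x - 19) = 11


Square both sides: 7x - 19 = 11^2 = 121
7x = 121 + 19 = 140
x = 20
Check: sqrt(7*20 - 19) = sqrt(121) = 11 ✓

x = 20


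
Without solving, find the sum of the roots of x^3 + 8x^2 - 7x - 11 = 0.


By Vieta's formulas for x^3 + bx^2 + cx + d = 0:
  r1 + r2 + r3 = -b/a = -8
  r1*r2 + r1*r3 + r2*r3 = c/a = -7
  r1*r2*r3 = -d/a = 11


Sum = -8


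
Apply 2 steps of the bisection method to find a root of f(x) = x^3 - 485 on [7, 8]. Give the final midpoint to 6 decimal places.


f(x) = x^3 - 485
f(7) = -142 < 0
f(8) = 27 > 0

Step 1: midpoint = (7.000000 + 8.000000)/2 = 7.500000
  f(7.500000) = -63.125000
  f(mid) < 0, so root is in [7.500000, 8.000000]

Step 2: midpoint = (7.500000 + 8.000000)/2 = 7.750000
  f(7.750000) = -19.515625
  f(mid) < 0, so root is in [7.750000, 8.000000]

midpoint = 7.750000


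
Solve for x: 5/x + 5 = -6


Subtract 5 from both sides: 5/x = -11
Multiply both sides by x: 5 = -11 * x
Divide by -11: x = -5/11

x = -5/11


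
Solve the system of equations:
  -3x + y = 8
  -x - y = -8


Using Cramer's rule:
Determinant D = (-3)(-1) - (-1)(1) = 3 + 1 = 4
Dx = (8)(-1) - (-8)(1) = -8 + 8 = 0
Dy = (-3)(-8) - (-1)(8) = 24 + 8 = 32
x = Dx/D = 0/4 = 0
y = Dy/D = 32/4 = 8

x = 0, y = 8


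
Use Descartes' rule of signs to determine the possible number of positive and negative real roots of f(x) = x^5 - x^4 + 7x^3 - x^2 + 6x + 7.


Descartes' rule of signs:

For positive roots, count sign changes in f(x) = x^5 - x^4 + 7x^3 - x^2 + 6x + 7:
Signs of coefficients: +, -, +, -, +, +
Number of sign changes: 4
Possible positive real roots: 4, 2, 0

For negative roots, examine f(-x) = -x^5 - x^4 - 7x^3 - x^2 - 6x + 7:
Signs of coefficients: -, -, -, -, -, +
Number of sign changes: 1
Possible negative real roots: 1

Positive roots: 4 or 2 or 0; Negative roots: 1


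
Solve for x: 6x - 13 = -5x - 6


Starting with: 6x - 13 = -5x - 6
Move all x terms to left: (6 + 5)x = -6 + 13
Simplify: 11x = 7
Divide both sides by 11: x = 7/11

x = 7/11


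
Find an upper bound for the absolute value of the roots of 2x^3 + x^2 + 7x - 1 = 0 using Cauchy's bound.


Cauchy's bound: all roots r satisfy |r| <= 1 + max(|a_i/a_n|) for i = 0,...,n-1
where a_n is the leading coefficient.

Coefficients: [2, 1, 7, -1]
Leading coefficient a_n = 2
Ratios |a_i/a_n|: 1/2, 7/2, 1/2
Maximum ratio: 7/2
Cauchy's bound: |r| <= 1 + 7/2 = 9/2

Upper bound = 9/2


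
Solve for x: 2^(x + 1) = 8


Express both sides with the same base.
8 = 2^3
Since the bases match, equate exponents: x + 1 = 3
So x = 3 - (1) = 2

x = 2


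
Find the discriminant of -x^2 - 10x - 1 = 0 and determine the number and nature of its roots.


For ax^2 + bx + c = 0, discriminant D = b^2 - 4ac
Here a = -1, b = -10, c = -1
D = (-10)^2 - 4(-1)(-1) = 100 - 4 = 96

D = 96 > 0 but not a perfect square
The equation has 2 distinct real irrational roots.

Discriminant = 96, 2 distinct real irrational roots


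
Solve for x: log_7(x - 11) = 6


Convert to exponential form: x - 11 = 7^6 = 117649
x = 117649 + 11 = 117660
Check: log_7(117660 - 11) = log_7(117649) = log_7(117649) = 6 ✓

x = 117660


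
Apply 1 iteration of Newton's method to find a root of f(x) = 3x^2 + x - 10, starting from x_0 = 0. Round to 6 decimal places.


Newton's method: x_(n+1) = x_n - f(x_n)/f'(x_n)
f(x) = 3x^2 + x - 10
f'(x) = 6x + 1

Iteration 1:
  f(0.000000) = -10.000000
  f'(0.000000) = 1.000000
  x_1 = 0.000000 - (-10.000000)/(1.000000) = 10.000000

x_1 = 10.000000


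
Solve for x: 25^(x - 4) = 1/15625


Express both sides with the same base.
1/15625 = 25^(-3)
Since the bases match, equate exponents: x - 4 = -3
So x = -3 - (-4) = 1

x = 1


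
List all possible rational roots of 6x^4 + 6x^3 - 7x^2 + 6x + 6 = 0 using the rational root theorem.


Rational root theorem: possible roots are ±p/q where:
  p divides the constant term (6): p ∈ {1, 2, 3, 6}
  q divides the leading coefficient (6): q ∈ {1, 2, 3, 6}

All possible rational roots: -6, -3, -2, -3/2, -1, -2/3, -1/2, -1/3, -1/6, 1/6, 1/3, 1/2, 2/3, 1, 3/2, 2, 3, 6

-6, -3, -2, -3/2, -1, -2/3, -1/2, -1/3, -1/6, 1/6, 1/3, 1/2, 2/3, 1, 3/2, 2, 3, 6


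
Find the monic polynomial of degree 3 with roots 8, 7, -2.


A monic polynomial with roots 8, 7, -2 is:
p(x) = (x - 8)(x - 7)(x + 2)
After multiplying by (x - 8): x - 8
After multiplying by (x - 7): x^2 - 15x + 56
After multiplying by (x + 2): x^3 - 13x^2 + 26x + 112

x^3 - 13x^2 + 26x + 112


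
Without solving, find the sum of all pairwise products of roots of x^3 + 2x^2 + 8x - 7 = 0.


By Vieta's formulas for x^3 + bx^2 + cx + d = 0:
  r1 + r2 + r3 = -b/a = -2
  r1*r2 + r1*r3 + r2*r3 = c/a = 8
  r1*r2*r3 = -d/a = 7


Sum of pairwise products = 8


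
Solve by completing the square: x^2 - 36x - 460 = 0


Start: x^2 - 36x - 460 = 0
Move constant: x^2 - 36x = 460
Half of -36 is -18, squared is 324
Add 324 to both sides: x^2 - 36x + 324 = 784
(x - 18)^2 = 784
x - 18 = ±28
x = 18 + 28 = 46 or x = 18 - 28 = -10

x = -10, x = 46


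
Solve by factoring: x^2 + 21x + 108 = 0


We need two numbers that multiply to 108 and add to 21.
Those numbers are 12 and 9 (since 12 * 9 = 108 and 12 + 9 = 21).
So x^2 + 21x + 108 = (x + 12)(x + 9) = 0
Setting each factor to zero: x = -12 or x = -9

x = -12, x = -9


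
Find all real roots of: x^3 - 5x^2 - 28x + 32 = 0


Let p(x) = x^3 - 5x^2 - 28x + 32. By the rational root theorem (leading coefficient 1), any rational root is an integer divisor of 32: try ±1, ±2, ... in turn.
Test x = 1: value = 0 ✓, so (x - 1) is a factor.
Synthetic division by (x - 1): bring down 1; 1(1) - 5 = -4; (-4)(1) - 28 = -32; (-32)(1) + 32 = 0 → quotient x^2 - 4x - 32, remainder 0.
Solve the quadratic x^2 - 4x - 32 = 0: discriminant = (-4)^2 - 4(1)(-32) = 16 + 128 = 144.
sqrt(144) = 12, so x = (4 ± 12)/2: x = 8 or x = -4.

x = -4, x = 1, x = 8


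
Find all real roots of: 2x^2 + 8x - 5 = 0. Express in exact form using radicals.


Using the quadratic formula: x = (-b ± sqrt(b^2 - 4ac)) / (2a)
Here a = 2, b = 8, c = -5
Discriminant = b^2 - 4ac = 8^2 - 4(2)(-5) = 64 + 40 = 104
Since discriminant = 104 > 0, there are two real roots.
x = (-8 ± 2*sqrt(26)) / 4
Simplifying: x = (-4 ± sqrt(26)) / 2
Numerically: x ≈ 0.5495 or x ≈ -4.5495

x = (-4 + sqrt(26)) / 2 or x = (-4 - sqrt(26)) / 2


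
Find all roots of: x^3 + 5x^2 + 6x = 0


The constant term is 0, so x = 0 is a root. Factor out x:
  x^2 + 5x + 6 = 0
Solve the quadratic x^2 + 5x + 6 = 0: discriminant = 5^2 - 4(1)(6) = 25 - 24 = 1.
sqrt(1) = 1, so x = (-5 ± 1)/2: x = -2 or x = -3.
Collecting all roots found:

x = -3, x = -2, x = 0


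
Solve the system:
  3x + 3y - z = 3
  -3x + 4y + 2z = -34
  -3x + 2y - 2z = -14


Using Cramer's rule. Expand each determinant along the first row.
D  = 3*[4*(-2) - 2*2] - 3*[(-3)*(-2) - 2*(-3)] + (-1)*[(-3)*2 - 4*(-3)]
  = 3*(-12) - 3*(12) + (-1)*(6) = -78
Dx = 3*[4*(-2) - 2*2] - 3*[(-34)*(-2) - 2*(-14)] + (-1)*[(-34)*2 - 4*(-14)]
  = 3*(-12) - 3*(96) + (-1)*(-12) = -312
Dy = 3*[(-34)*(-2) - 2*(-14)] - 3*[(-3)*(-2) - 2*(-3)] + (-1)*[(-3)*(-14) - (-34)*(-3)]
  = 3*(96) - 3*(12) + (-1)*(-60) = 312
Dz = 3*[4*(-14) - (-34)*2] - 3*[(-3)*(-14) - (-34)*(-3)] + 3*[(-3)*2 - 4*(-3)]
  = 3*(12) - 3*(-60) + 3*(6) = 234
x = Dx/D = -312/-78 = 4, y = Dy/D = 312/-78 = -4, z = Dz/D = 234/-78 = -3
Check eq1: (3)(4) + (3)(-4) + (-1)(-3) = 3 = 3 ✓
Check eq2: (-3)(4) + (4)(-4) + (2)(-3) = -34 = -34 ✓
Check eq3: (-3)(4) + (2)(-4) + (-2)(-3) = -14 = -14 ✓

x = 4, y = -4, z = -3


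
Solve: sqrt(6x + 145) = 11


Square both sides: 6x + 145 = 11^2 = 121
6x = 121 - 145 = -24
x = -4
Check: sqrt(6*(-4) + 145) = sqrt(121) = 11 ✓

x = -4


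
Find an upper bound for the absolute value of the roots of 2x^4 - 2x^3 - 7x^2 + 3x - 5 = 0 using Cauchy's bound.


Cauchy's bound: all roots r satisfy |r| <= 1 + max(|a_i/a_n|) for i = 0,...,n-1
where a_n is the leading coefficient.

Coefficients: [2, -2, -7, 3, -5]
Leading coefficient a_n = 2
Ratios |a_i/a_n|: 1, 7/2, 3/2, 5/2
Maximum ratio: 7/2
Cauchy's bound: |r| <= 1 + 7/2 = 9/2

Upper bound = 9/2


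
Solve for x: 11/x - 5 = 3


Subtract -5 from both sides: 11/x = 8
Multiply both sides by x: 11 = 8 * x
Divide by 8: x = 11/8

x = 11/8


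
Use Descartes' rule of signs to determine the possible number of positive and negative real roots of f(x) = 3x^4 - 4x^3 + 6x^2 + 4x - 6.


Descartes' rule of signs:

For positive roots, count sign changes in f(x) = 3x^4 - 4x^3 + 6x^2 + 4x - 6:
Signs of coefficients: +, -, +, +, -
Number of sign changes: 3
Possible positive real roots: 3, 1

For negative roots, examine f(-x) = 3x^4 + 4x^3 + 6x^2 - 4x - 6:
Signs of coefficients: +, +, +, -, -
Number of sign changes: 1
Possible negative real roots: 1

Positive roots: 3 or 1; Negative roots: 1


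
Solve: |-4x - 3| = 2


An absolute value equation |expr| = 2 gives two cases:
Case 1: -4x - 3 = 2
  -4x = 5, so x = -5/4
Case 2: -4x - 3 = -2
  -4x = 1, so x = -1/4

x = -5/4, x = -1/4


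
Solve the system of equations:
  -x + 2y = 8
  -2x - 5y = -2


Using Cramer's rule:
Determinant D = (-1)(-5) - (-2)(2) = 5 + 4 = 9
Dx = (8)(-5) - (-2)(2) = -40 + 4 = -36
Dy = (-1)(-2) - (-2)(8) = 2 + 16 = 18
x = Dx/D = -36/9 = -4
y = Dy/D = 18/9 = 2

x = -4, y = 2


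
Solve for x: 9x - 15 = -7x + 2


Starting with: 9x - 15 = -7x + 2
Move all x terms to left: (9 + 7)x = 2 + 15
Simplify: 16x = 17
Divide both sides by 16: x = 17/16

x = 17/16


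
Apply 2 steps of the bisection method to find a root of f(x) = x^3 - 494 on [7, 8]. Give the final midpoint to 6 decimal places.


f(x) = x^3 - 494
f(7) = -151 < 0
f(8) = 18 > 0

Step 1: midpoint = (7.000000 + 8.000000)/2 = 7.500000
  f(7.500000) = -72.125000
  f(mid) < 0, so root is in [7.500000, 8.000000]

Step 2: midpoint = (7.500000 + 8.000000)/2 = 7.750000
  f(7.750000) = -28.515625
  f(mid) < 0, so root is in [7.750000, 8.000000]

midpoint = 7.750000


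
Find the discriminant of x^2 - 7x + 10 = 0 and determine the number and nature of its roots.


For ax^2 + bx + c = 0, discriminant D = b^2 - 4ac
Here a = 1, b = -7, c = 10
D = (-7)^2 - 4(1)(10) = 49 - 40 = 9

D = 9 > 0 and is a perfect square (sqrt = 3)
The equation has 2 distinct real rational roots.

Discriminant = 9, 2 distinct real rational roots


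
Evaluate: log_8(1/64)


We need the exponent such that 8^? = 1/64
8^(-2) = 1/8^2 = 1/64
Therefore log_8(1/64) = -2

-2


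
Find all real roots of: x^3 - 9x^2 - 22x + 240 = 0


Let p(x) = x^3 - 9x^2 - 22x + 240. By the rational root theorem (leading coefficient 1), any rational root is an integer divisor of 240: try ±1, ±2, ... in turn.
Test x = 1: value = 210 ≠ 0.
Test x = -1: value = 252 ≠ 0.
Test x = 2: value = 168 ≠ 0.
Test x = -2: value = 240 ≠ 0.
Test x = 3: value = 120 ≠ 0.
Test x = -3: value = 198 ≠ 0.
Test x = 4: value = 72 ≠ 0.
Test x = -4: value = 120 ≠ 0.
Test x = 5: value = 30 ≠ 0.
Test x = -5: value = 0 ✓, so (x + 5) is a factor.
Synthetic division by (x + 5): bring down 1; 1(-5) - 9 = -14; (-14)(-5) - 22 = 48; 48(-5) + 240 = 0 → quotient x^2 - 14x + 48, remainder 0.
Solve the quadratic x^2 - 14x + 48 = 0: discriminant = (-14)^2 - 4(1)(48) = 196 - 192 = 4.
sqrt(4) = 2, so x = (14 ± 2)/2: x = 8 or x = 6.

x = -5, x = 6, x = 8


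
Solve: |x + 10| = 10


An absolute value equation |expr| = 10 gives two cases:
Case 1: x + 10 = 10
  x = 0, so x = 0
Case 2: x + 10 = -10
  x = -20, so x = -20

x = -20, x = 0


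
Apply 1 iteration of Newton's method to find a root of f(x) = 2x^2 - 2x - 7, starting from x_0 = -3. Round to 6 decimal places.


Newton's method: x_(n+1) = x_n - f(x_n)/f'(x_n)
f(x) = 2x^2 - 2x - 7
f'(x) = 4x - 2

Iteration 1:
  f(-3.000000) = 17.000000
  f'(-3.000000) = -14.000000
  x_1 = -3.000000 - (17.000000)/(-14.000000) = -1.785714

x_1 = -1.785714


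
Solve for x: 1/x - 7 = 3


Subtract -7 from both sides: 1/x = 10
Multiply both sides by x: 1 = 10 * x
Divide by 10: x = 1/10

x = 1/10


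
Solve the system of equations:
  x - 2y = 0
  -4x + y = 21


Using Cramer's rule:
Determinant D = (1)(1) - (-4)(-2) = 1 - 8 = -7
Dx = (0)(1) - (21)(-2) = 0 + 42 = 42
Dy = (1)(21) - (-4)(0) = 21 - 0 = 21
x = Dx/D = 42/-7 = -6
y = Dy/D = 21/-7 = -3

x = -6, y = -3


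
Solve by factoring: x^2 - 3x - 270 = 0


We need two numbers that multiply to -270 and add to -3.
Those numbers are -18 and 15 (since (-18) * 15 = -270 and (-18) + 15 = -3).
So x^2 - 3x - 270 = (x - 18)(x + 15) = 0
Setting each factor to zero: x = 18 or x = -15

x = -15, x = 18


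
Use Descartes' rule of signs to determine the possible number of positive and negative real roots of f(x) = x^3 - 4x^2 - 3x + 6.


Descartes' rule of signs:

For positive roots, count sign changes in f(x) = x^3 - 4x^2 - 3x + 6:
Signs of coefficients: +, -, -, +
Number of sign changes: 2
Possible positive real roots: 2, 0

For negative roots, examine f(-x) = -x^3 - 4x^2 + 3x + 6:
Signs of coefficients: -, -, +, +
Number of sign changes: 1
Possible negative real roots: 1

Positive roots: 2 or 0; Negative roots: 1


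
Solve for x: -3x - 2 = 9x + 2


Starting with: -3x - 2 = 9x + 2
Move all x terms to left: (-3 - 9)x = 2 + 2
Simplify: -12x = 4
Divide both sides by -12: x = -1/3

x = -1/3


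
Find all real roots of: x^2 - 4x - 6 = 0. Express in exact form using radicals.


Using the quadratic formula: x = (-b ± sqrt(b^2 - 4ac)) / (2a)
Here a = 1, b = -4, c = -6
Discriminant = b^2 - 4ac = (-4)^2 - 4(1)(-6) = 16 + 24 = 40
Since discriminant = 40 > 0, there are two real roots.
x = (4 ± 2*sqrt(10)) / 2
Simplifying: x = 2 ± sqrt(10)
Numerically: x ≈ 5.1623 or x ≈ -1.1623

x = 2 + sqrt(10) or x = 2 - sqrt(10)


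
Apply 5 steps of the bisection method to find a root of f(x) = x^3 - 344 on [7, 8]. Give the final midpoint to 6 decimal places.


f(x) = x^3 - 344
f(7) = -1 < 0
f(8) = 168 > 0

Step 1: midpoint = (7.000000 + 8.000000)/2 = 7.500000
  f(7.500000) = 77.875000
  f(mid) > 0, so root is in [7.000000, 7.500000]

Step 2: midpoint = (7.000000 + 7.500000)/2 = 7.250000
  f(7.250000) = 37.078125
  f(mid) > 0, so root is in [7.000000, 7.250000]

Step 3: midpoint = (7.000000 + 7.250000)/2 = 7.125000
  f(7.125000) = 17.705078
  f(mid) > 0, so root is in [7.000000, 7.125000]

Step 4: midpoint = (7.000000 + 7.125000)/2 = 7.062500
  f(7.062500) = 8.269775
  f(mid) > 0, so root is in [7.000000, 7.062500]

Step 5: midpoint = (7.000000 + 7.062500)/2 = 7.031250
  f(7.031250) = 3.614288
  f(mid) > 0, so root is in [7.000000, 7.031250]

midpoint = 7.031250


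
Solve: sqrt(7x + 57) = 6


Square both sides: 7x + 57 = 6^2 = 36
7x = 36 - 57 = -21
x = -3
Check: sqrt(7*(-3) + 57) = sqrt(36) = 6 ✓

x = -3


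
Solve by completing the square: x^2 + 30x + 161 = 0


Start: x^2 + 30x + 161 = 0
Move constant: x^2 + 30x = -161
Half of 30 is 15, squared is 225
Add 225 to both sides: x^2 + 30x + 225 = 64
(x + 15)^2 = 64
x + 15 = ±8
x = -15 + 8 = -7 or x = -15 - 8 = -23

x = -23, x = -7


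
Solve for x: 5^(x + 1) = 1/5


Express both sides with the same base.
1/5 = 5^(-1)
Since the bases match, equate exponents: x + 1 = -1
So x = -1 - (1) = -2

x = -2


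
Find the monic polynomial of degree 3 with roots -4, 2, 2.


A monic polynomial with roots -4, 2, 2 is:
p(x) = (x + 4)(x - 2)(x - 2)
After multiplying by (x + 4): x + 4
After multiplying by (x - 2): x^2 + 2x - 8
After multiplying by (x - 2): x^3 - 12x + 16

x^3 - 12x + 16


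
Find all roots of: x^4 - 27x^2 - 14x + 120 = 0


Let p(x) = x^4 - 27x^2 - 14x + 120. By the rational root theorem (leading coefficient 1), any rational root is an integer divisor of 120: try ±1, ±2, ... in turn.
Test x = 1: value = 80 ≠ 0.
Test x = -1: value = 108 ≠ 0.
Test x = 2: value = 0 ✓, so (x - 2) is a factor.
Synthetic division by (x - 2): bring down 1; 1(2) + 0 = 2; 2(2) - 27 = -23; (-23)(2) - 14 = -60; (-60)(2) + 120 = 0 → quotient x^3 + 2x^2 - 23x - 60, remainder 0.
Continue with the quotient x^3 + 2x^2 - 23x - 60 (candidates must divide 60; re-test x = 2 first in case it repeats).
Test x = 2: value = -90 ≠ 0.
Test x = -2: value = -14 ≠ 0.
Test x = 3: value = -84 ≠ 0.
Test x = -3: value = 0 ✓, so (x + 3) is a factor.
Synthetic division by (x + 3): bring down 1; 1(-3) + 2 = -1; (-1)(-3) - 23 = -20; (-20)(-3) - 60 = 0 → quotient x^2 - x - 20, remainder 0.
Solve the quadratic x^2 - x - 20 = 0: discriminant = (-1)^2 - 4(1)(-20) = 1 + 80 = 81.
sqrt(81) = 9, so x = (1 ± 9)/2: x = 5 or x = -4.
Collecting all roots found:

x = -4, x = -3, x = 2, x = 5


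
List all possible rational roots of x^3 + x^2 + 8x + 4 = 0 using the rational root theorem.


Rational root theorem: possible roots are ±p/q where:
  p divides the constant term (4): p ∈ {1, 2, 4}
  q divides the leading coefficient (1): q ∈ {1}

All possible rational roots: -4, -2, -1, 1, 2, 4

-4, -2, -1, 1, 2, 4


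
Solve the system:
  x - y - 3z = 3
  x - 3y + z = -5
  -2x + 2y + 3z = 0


Using Cramer's rule. Expand each determinant along the first row.
D  = 1*[(-3)*3 - 1*2] - (-1)*[1*3 - 1*(-2)] + (-3)*[1*2 - (-3)*(-2)]
  = 1*(-11) - (-1)*(5) + (-3)*(-4) = 6
Dx = 3*[(-3)*3 - 1*2] - (-1)*[(-5)*3 - 1*0] + (-3)*[(-5)*2 - (-3)*0]
  = 3*(-11) - (-1)*(-15) + (-3)*(-10) = -18
Dy = 1*[(-5)*3 - 1*0] - 3*[1*3 - 1*(-2)] + (-3)*[1*0 - (-5)*(-2)]
  = 1*(-15) - 3*(5) + (-3)*(-10) = 0
Dz = 1*[(-3)*0 - (-5)*2] - (-1)*[1*0 - (-5)*(-2)] + 3*[1*2 - (-3)*(-2)]
  = 1*(10) - (-1)*(-10) + 3*(-4) = -12
x = Dx/D = -18/6 = -3, y = Dy/D = 0/6 = 0, z = Dz/D = -12/6 = -2
Check eq1: (1)(-3) + (-1)(0) + (-3)(-2) = 3 = 3 ✓
Check eq2: (1)(-3) + (-3)(0) + (1)(-2) = -5 = -5 ✓
Check eq3: (-2)(-3) + (2)(0) + (3)(-2) = 0 = 0 ✓

x = -3, y = 0, z = -2


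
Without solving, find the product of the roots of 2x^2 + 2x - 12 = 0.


By Vieta's formulas for ax^2 + bx + c = 0:
  Sum of roots = -b/a
  Product of roots = c/a

Here a = 2, b = 2, c = -12
Sum = -(2)/2 = -1
Product = -12/2 = -6

Product = -6


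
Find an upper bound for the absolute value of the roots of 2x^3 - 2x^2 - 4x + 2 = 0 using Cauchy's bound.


Cauchy's bound: all roots r satisfy |r| <= 1 + max(|a_i/a_n|) for i = 0,...,n-1
where a_n is the leading coefficient.

Coefficients: [2, -2, -4, 2]
Leading coefficient a_n = 2
Ratios |a_i/a_n|: 1, 2, 1
Maximum ratio: 2
Cauchy's bound: |r| <= 1 + 2 = 3

Upper bound = 3


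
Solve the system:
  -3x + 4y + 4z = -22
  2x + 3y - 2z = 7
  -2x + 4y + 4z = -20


Using Cramer's rule. Expand each determinant along the first row.
D  = (-3)*[3*4 - (-2)*4] - 4*[2*4 - (-2)*(-2)] + 4*[2*4 - 3*(-2)]
  = (-3)*(20) - 4*(4) + 4*(14) = -20
Dx = (-22)*[3*4 - (-2)*4] - 4*[7*4 - (-2)*(-20)] + 4*[7*4 - 3*(-20)]
  = (-22)*(20) - 4*(-12) + 4*(88) = -40
Dy = (-3)*[7*4 - (-2)*(-20)] - (-22)*[2*4 - (-2)*(-2)] + 4*[2*(-20) - 7*(-2)]
  = (-3)*(-12) - (-22)*(4) + 4*(-26) = 20
Dz = (-3)*[3*(-20) - 7*4] - 4*[2*(-20) - 7*(-2)] + (-22)*[2*4 - 3*(-2)]
  = (-3)*(-88) - 4*(-26) + (-22)*(14) = 60
x = Dx/D = -40/-20 = 2, y = Dy/D = 20/-20 = -1, z = Dz/D = 60/-20 = -3
Check eq1: (-3)(2) + (4)(-1) + (4)(-3) = -22 = -22 ✓
Check eq2: (2)(2) + (3)(-1) + (-2)(-3) = 7 = 7 ✓
Check eq3: (-2)(2) + (4)(-1) + (4)(-3) = -20 = -20 ✓

x = 2, y = -1, z = -3


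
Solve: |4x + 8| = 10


An absolute value equation |expr| = 10 gives two cases:
Case 1: 4x + 8 = 10
  4x = 2, so x = 1/2
Case 2: 4x + 8 = -10
  4x = -18, so x = -9/2

x = -9/2, x = 1/2


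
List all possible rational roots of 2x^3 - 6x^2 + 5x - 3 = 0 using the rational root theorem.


Rational root theorem: possible roots are ±p/q where:
  p divides the constant term (-3): p ∈ {1, 3}
  q divides the leading coefficient (2): q ∈ {1, 2}

All possible rational roots: -3, -3/2, -1, -1/2, 1/2, 1, 3/2, 3

-3, -3/2, -1, -1/2, 1/2, 1, 3/2, 3


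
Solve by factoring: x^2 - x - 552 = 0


We need two numbers that multiply to -552 and add to -1.
Those numbers are -24 and 23 (since (-24) * 23 = -552 and (-24) + 23 = -1).
So x^2 - x - 552 = (x - 24)(x + 23) = 0
Setting each factor to zero: x = 24 or x = -23

x = -23, x = 24


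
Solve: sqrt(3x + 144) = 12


Square both sides: 3x + 144 = 12^2 = 144
3x = 144 - 144 = 0
x = 0
Check: sqrt(3*0 + 144) = sqrt(144) = 12 ✓

x = 0


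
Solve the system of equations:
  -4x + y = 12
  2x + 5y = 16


Using Cramer's rule:
Determinant D = (-4)(5) - (2)(1) = -20 - 2 = -22
Dx = (12)(5) - (16)(1) = 60 - 16 = 44
Dy = (-4)(16) - (2)(12) = -64 - 24 = -88
x = Dx/D = 44/-22 = -2
y = Dy/D = -88/-22 = 4

x = -2, y = 4


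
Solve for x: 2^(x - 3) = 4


Express both sides with the same base.
4 = 2^2
Since the bases match, equate exponents: x - 3 = 2
So x = 2 - (-3) = 5

x = 5


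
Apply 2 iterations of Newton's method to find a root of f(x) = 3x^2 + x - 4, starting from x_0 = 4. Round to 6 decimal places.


Newton's method: x_(n+1) = x_n - f(x_n)/f'(x_n)
f(x) = 3x^2 + x - 4
f'(x) = 6x + 1

Iteration 1:
  f(4.000000) = 48.000000
  f'(4.000000) = 25.000000
  x_1 = 4.000000 - (48.000000)/(25.000000) = 2.080000

Iteration 2:
  f(2.080000) = 11.059200
  f'(2.080000) = 13.480000
  x_2 = 2.080000 - (11.059200)/(13.480000) = 1.259585

x_2 = 1.259585


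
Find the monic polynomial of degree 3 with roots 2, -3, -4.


A monic polynomial with roots 2, -3, -4 is:
p(x) = (x - 2)(x + 3)(x + 4)
After multiplying by (x - 2): x - 2
After multiplying by (x + 3): x^2 + x - 6
After multiplying by (x + 4): x^3 + 5x^2 - 2x - 24

x^3 + 5x^2 - 2x - 24


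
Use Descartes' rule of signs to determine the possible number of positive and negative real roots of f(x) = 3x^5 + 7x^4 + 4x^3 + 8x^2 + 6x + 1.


Descartes' rule of signs:

For positive roots, count sign changes in f(x) = 3x^5 + 7x^4 + 4x^3 + 8x^2 + 6x + 1:
Signs of coefficients: +, +, +, +, +, +
Number of sign changes: 0
Possible positive real roots: 0

For negative roots, examine f(-x) = -3x^5 + 7x^4 - 4x^3 + 8x^2 - 6x + 1:
Signs of coefficients: -, +, -, +, -, +
Number of sign changes: 5
Possible negative real roots: 5, 3, 1

Positive roots: 0; Negative roots: 5 or 3 or 1


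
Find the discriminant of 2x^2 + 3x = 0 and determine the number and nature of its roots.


For ax^2 + bx + c = 0, discriminant D = b^2 - 4ac
Here a = 2, b = 3, c = 0
D = (3)^2 - 4(2)(0) = 9 - 0 = 9

D = 9 > 0 and is a perfect square (sqrt = 3)
The equation has 2 distinct real rational roots.

Discriminant = 9, 2 distinct real rational roots


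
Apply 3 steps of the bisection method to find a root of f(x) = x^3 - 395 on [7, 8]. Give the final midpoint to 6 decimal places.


f(x) = x^3 - 395
f(7) = -52 < 0
f(8) = 117 > 0

Step 1: midpoint = (7.000000 + 8.000000)/2 = 7.500000
  f(7.500000) = 26.875000
  f(mid) > 0, so root is in [7.000000, 7.500000]

Step 2: midpoint = (7.000000 + 7.500000)/2 = 7.250000
  f(7.250000) = -13.921875
  f(mid) < 0, so root is in [7.250000, 7.500000]

Step 3: midpoint = (7.250000 + 7.500000)/2 = 7.375000
  f(7.375000) = 6.130859
  f(mid) > 0, so root is in [7.250000, 7.375000]

midpoint = 7.375000


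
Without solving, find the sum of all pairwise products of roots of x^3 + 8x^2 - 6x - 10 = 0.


By Vieta's formulas for x^3 + bx^2 + cx + d = 0:
  r1 + r2 + r3 = -b/a = -8
  r1*r2 + r1*r3 + r2*r3 = c/a = -6
  r1*r2*r3 = -d/a = 10


Sum of pairwise products = -6


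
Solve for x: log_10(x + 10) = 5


Convert to exponential form: x + 10 = 10^5 = 100000
x = 100000 - 10 = 99990
Check: log_10(99990 + 10) = log_10(100000) = log_10(100000) = 5 ✓

x = 99990


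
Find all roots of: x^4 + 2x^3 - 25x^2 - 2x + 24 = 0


Let p(x) = x^4 + 2x^3 - 25x^2 - 2x + 24. By the rational root theorem (leading coefficient 1), any rational root is an integer divisor of 24: try ±1, ±2, ... in turn.
Test x = 1: value = 0 ✓, so (x - 1) is a factor.
Synthetic division by (x - 1): bring down 1; 1(1) + 2 = 3; 3(1) - 25 = -22; (-22)(1) - 2 = -24; (-24)(1) + 24 = 0 → quotient x^3 + 3x^2 - 22x - 24, remainder 0.
Continue with the quotient x^3 + 3x^2 - 22x - 24 (candidates must divide 24; re-test x = 1 first in case it repeats).
Test x = 1: value = -42 ≠ 0.
Test x = -1: value = 0 ✓, so (x + 1) is a factor.
Synthetic division by (x + 1): bring down 1; 1(-1) + 3 = 2; 2(-1) - 22 = -24; (-24)(-1) - 24 = 0 → quotient x^2 + 2x - 24, remainder 0.
Solve the quadratic x^2 + 2x - 24 = 0: discriminant = 2^2 - 4(1)(-24) = 4 + 96 = 100.
sqrt(100) = 10, so x = (-2 ± 10)/2: x = 4 or x = -6.
Collecting all roots found:

x = -6, x = -1, x = 1, x = 4


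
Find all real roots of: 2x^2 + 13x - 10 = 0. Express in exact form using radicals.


Using the quadratic formula: x = (-b ± sqrt(b^2 - 4ac)) / (2a)
Here a = 2, b = 13, c = -10
Discriminant = b^2 - 4ac = 13^2 - 4(2)(-10) = 169 + 80 = 249
Since discriminant = 249 > 0, there are two real roots.
x = (-13 ± sqrt(249)) / 4
Numerically: x ≈ 0.6949 or x ≈ -7.1949

x = (-13 + sqrt(249)) / 4 or x = (-13 - sqrt(249)) / 4


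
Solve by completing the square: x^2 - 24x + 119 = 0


Start: x^2 - 24x + 119 = 0
Move constant: x^2 - 24x = -119
Half of -24 is -12, squared is 144
Add 144 to both sides: x^2 - 24x + 144 = 25
(x - 12)^2 = 25
x - 12 = ±5
x = 12 + 5 = 17 or x = 12 - 5 = 7

x = 7, x = 17


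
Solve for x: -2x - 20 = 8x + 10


Starting with: -2x - 20 = 8x + 10
Move all x terms to left: (-2 - 8)x = 10 + 20
Simplify: -10x = 30
Divide both sides by -10: x = -3

x = -3


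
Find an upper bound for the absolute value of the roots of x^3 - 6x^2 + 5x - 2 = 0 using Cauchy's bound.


Cauchy's bound: all roots r satisfy |r| <= 1 + max(|a_i/a_n|) for i = 0,...,n-1
where a_n is the leading coefficient.

Coefficients: [1, -6, 5, -2]
Leading coefficient a_n = 1
Ratios |a_i/a_n|: 6, 5, 2
Maximum ratio: 6
Cauchy's bound: |r| <= 1 + 6 = 7

Upper bound = 7


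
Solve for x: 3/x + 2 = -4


Subtract 2 from both sides: 3/x = -6
Multiply both sides by x: 3 = -6 * x
Divide by -6: x = -1/2

x = -1/2


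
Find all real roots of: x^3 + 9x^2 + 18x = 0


The constant term is 0, so x = 0 is a root. Factor out x:
  x(x^2 + 9x + 18) = 0
Solve the quadratic x^2 + 9x + 18 = 0: discriminant = 9^2 - 4(1)(18) = 81 - 72 = 9.
sqrt(9) = 3, so x = (-9 ± 3)/2: x = -3 or x = -6.

x = -6, x = -3, x = 0


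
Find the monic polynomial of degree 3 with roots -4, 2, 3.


A monic polynomial with roots -4, 2, 3 is:
p(x) = (x + 4)(x - 2)(x - 3)
After multiplying by (x + 4): x + 4
After multiplying by (x - 2): x^2 + 2x - 8
After multiplying by (x - 3): x^3 - x^2 - 14x + 24

x^3 - x^2 - 14x + 24


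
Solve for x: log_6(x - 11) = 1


Convert to exponential form: x - 11 = 6^1 = 6
x = 6 + 11 = 17
Check: log_6(17 - 11) = log_6(6) = log_6(6) = 1 ✓

x = 17


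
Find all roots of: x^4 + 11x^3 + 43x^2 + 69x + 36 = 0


Let p(x) = x^4 + 11x^3 + 43x^2 + 69x + 36. By the rational root theorem (leading coefficient 1), any rational root is an integer divisor of 36: try ±1, ±2, ... in turn.
Test x = 1: value = 160 ≠ 0.
Test x = -1: value = 0 ✓, so (x + 1) is a factor.
Synthetic division by (x + 1): bring down 1; 1(-1) + 11 = 10; 10(-1) + 43 = 33; 33(-1) + 69 = 36; 36(-1) + 36 = 0 → quotient x^3 + 10x^2 + 33x + 36, remainder 0.
Continue with the quotient x^3 + 10x^2 + 33x + 36 (candidates must divide 36; re-test x = -1 first in case it repeats).
Test x = -1: value = 12 ≠ 0.
Test x = 2: value = 150 ≠ 0.
Test x = -2: value = 2 ≠ 0.
Test x = 3: value = 252 ≠ 0.
Test x = -3: value = 0 ✓, so (x + 3) is a factor.
Synthetic division by (x + 3): bring down 1; 1(-3) + 10 = 7; 7(-3) + 33 = 12; 12(-3) + 36 = 0 → quotient x^2 + 7x + 12, remainder 0.
Solve the quadratic x^2 + 7x + 12 = 0: discriminant = 7^2 - 4(1)(12) = 49 - 48 = 1.
sqrt(1) = 1, so x = (-7 ± 1)/2: x = -3 or x = -4.
Collecting all roots found:

x = -4, x = -3 (multiplicity 2), x = -1


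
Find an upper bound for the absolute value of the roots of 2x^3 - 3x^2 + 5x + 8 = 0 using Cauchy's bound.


Cauchy's bound: all roots r satisfy |r| <= 1 + max(|a_i/a_n|) for i = 0,...,n-1
where a_n is the leading coefficient.

Coefficients: [2, -3, 5, 8]
Leading coefficient a_n = 2
Ratios |a_i/a_n|: 3/2, 5/2, 4
Maximum ratio: 4
Cauchy's bound: |r| <= 1 + 4 = 5

Upper bound = 5


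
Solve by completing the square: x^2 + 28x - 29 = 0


Start: x^2 + 28x - 29 = 0
Move constant: x^2 + 28x = 29
Half of 28 is 14, squared is 196
Add 196 to both sides: x^2 + 28x + 196 = 225
(x + 14)^2 = 225
x + 14 = ±15
x = -14 + 15 = 1 or x = -14 - 15 = -29

x = -29, x = 1


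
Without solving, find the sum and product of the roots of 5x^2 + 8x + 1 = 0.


By Vieta's formulas for ax^2 + bx + c = 0:
  Sum of roots = -b/a
  Product of roots = c/a

Here a = 5, b = 8, c = 1
Sum = -(8)/5 = -8/5
Product = 1/5 = 1/5

Sum = -8/5, Product = 1/5


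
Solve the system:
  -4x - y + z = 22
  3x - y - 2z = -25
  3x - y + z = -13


Using Cramer's rule. Expand each determinant along the first row.
D  = (-4)*[(-1)*1 - (-2)*(-1)] - (-1)*[3*1 - (-2)*3] + 1*[3*(-1) - (-1)*3]
  = (-4)*(-3) - (-1)*(9) + 1*(0) = 21
Dx = 22*[(-1)*1 - (-2)*(-1)] - (-1)*[(-25)*1 - (-2)*(-13)] + 1*[(-25)*(-1) - (-1)*(-13)]
  = 22*(-3) - (-1)*(-51) + 1*(12) = -105
Dy = (-4)*[(-25)*1 - (-2)*(-13)] - 22*[3*1 - (-2)*3] + 1*[3*(-13) - (-25)*3]
  = (-4)*(-51) - 22*(9) + 1*(36) = 42
Dz = (-4)*[(-1)*(-13) - (-25)*(-1)] - (-1)*[3*(-13) - (-25)*3] + 22*[3*(-1) - (-1)*3]
  = (-4)*(-12) - (-1)*(36) + 22*(0) = 84
x = Dx/D = -105/21 = -5, y = Dy/D = 42/21 = 2, z = Dz/D = 84/21 = 4
Check eq1: (-4)(-5) + (-1)(2) + (1)(4) = 22 = 22 ✓
Check eq2: (3)(-5) + (-1)(2) + (-2)(4) = -25 = -25 ✓
Check eq3: (3)(-5) + (-1)(2) + (1)(4) = -13 = -13 ✓

x = -5, y = 2, z = 4


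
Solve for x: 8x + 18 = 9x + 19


Starting with: 8x + 18 = 9x + 19
Move all x terms to left: (8 - 9)x = 19 - 18
Simplify: -x = 1
Divide both sides by -1: x = -1

x = -1


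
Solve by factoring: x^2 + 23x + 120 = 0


We need two numbers that multiply to 120 and add to 23.
Those numbers are 15 and 8 (since 15 * 8 = 120 and 15 + 8 = 23).
So x^2 + 23x + 120 = (x + 15)(x + 8) = 0
Setting each factor to zero: x = -15 or x = -8

x = -15, x = -8


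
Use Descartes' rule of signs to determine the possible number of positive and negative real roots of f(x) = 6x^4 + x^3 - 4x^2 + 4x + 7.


Descartes' rule of signs:

For positive roots, count sign changes in f(x) = 6x^4 + x^3 - 4x^2 + 4x + 7:
Signs of coefficients: +, +, -, +, +
Number of sign changes: 2
Possible positive real roots: 2, 0

For negative roots, examine f(-x) = 6x^4 - x^3 - 4x^2 - 4x + 7:
Signs of coefficients: +, -, -, -, +
Number of sign changes: 2
Possible negative real roots: 2, 0

Positive roots: 2 or 0; Negative roots: 2 or 0


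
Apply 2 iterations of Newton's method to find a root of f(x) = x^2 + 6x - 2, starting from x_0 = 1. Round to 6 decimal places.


Newton's method: x_(n+1) = x_n - f(x_n)/f'(x_n)
f(x) = x^2 + 6x - 2
f'(x) = 2x + 6

Iteration 1:
  f(1.000000) = 5.000000
  f'(1.000000) = 8.000000
  x_1 = 1.000000 - (5.000000)/(8.000000) = 0.375000

Iteration 2:
  f(0.375000) = 0.390625
  f'(0.375000) = 6.750000
  x_2 = 0.375000 - (0.390625)/(6.750000) = 0.317130

x_2 = 0.317130


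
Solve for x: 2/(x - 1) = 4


Multiply both sides by (x - 1): 2 = 4(x - 1)
Distribute: 2 = 4x - 4
4x = 2 + 4 = 6
x = 3/2

x = 3/2


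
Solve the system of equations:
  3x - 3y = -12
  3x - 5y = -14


Using Cramer's rule:
Determinant D = (3)(-5) - (3)(-3) = -15 + 9 = -6
Dx = (-12)(-5) - (-14)(-3) = 60 - 42 = 18
Dy = (3)(-14) - (3)(-12) = -42 + 36 = -6
x = Dx/D = 18/-6 = -3
y = Dy/D = -6/-6 = 1

x = -3, y = 1


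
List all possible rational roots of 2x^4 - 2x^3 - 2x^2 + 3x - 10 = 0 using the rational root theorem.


Rational root theorem: possible roots are ±p/q where:
  p divides the constant term (-10): p ∈ {1, 2, 5, 10}
  q divides the leading coefficient (2): q ∈ {1, 2}

All possible rational roots: -10, -5, -5/2, -2, -1, -1/2, 1/2, 1, 2, 5/2, 5, 10

-10, -5, -5/2, -2, -1, -1/2, 1/2, 1, 2, 5/2, 5, 10


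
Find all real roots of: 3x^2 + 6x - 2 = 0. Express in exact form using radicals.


Using the quadratic formula: x = (-b ± sqrt(b^2 - 4ac)) / (2a)
Here a = 3, b = 6, c = -2
Discriminant = b^2 - 4ac = 6^2 - 4(3)(-2) = 36 + 24 = 60
Since discriminant = 60 > 0, there are two real roots.
x = (-6 ± 2*sqrt(15)) / 6
Simplifying: x = (-3 ± sqrt(15)) / 3
Numerically: x ≈ 0.2910 or x ≈ -2.2910

x = (-3 + sqrt(15)) / 3 or x = (-3 - sqrt(15)) / 3


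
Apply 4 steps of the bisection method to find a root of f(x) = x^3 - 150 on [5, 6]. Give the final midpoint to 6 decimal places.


f(x) = x^3 - 150
f(5) = -25 < 0
f(6) = 66 > 0

Step 1: midpoint = (5.000000 + 6.000000)/2 = 5.500000
  f(5.500000) = 16.375000
  f(mid) > 0, so root is in [5.000000, 5.500000]

Step 2: midpoint = (5.000000 + 5.500000)/2 = 5.250000
  f(5.250000) = -5.296875
  f(mid) < 0, so root is in [5.250000, 5.500000]

Step 3: midpoint = (5.250000 + 5.500000)/2 = 5.375000
  f(5.375000) = 5.287109
  f(mid) > 0, so root is in [5.250000, 5.375000]

Step 4: midpoint = (5.250000 + 5.375000)/2 = 5.312500
  f(5.312500) = -0.067139
  f(mid) < 0, so root is in [5.312500, 5.375000]

midpoint = 5.312500


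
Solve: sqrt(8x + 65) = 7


Square both sides: 8x + 65 = 7^2 = 49
8x = 49 - 65 = -16
x = -2
Check: sqrt(8*(-2) + 65) = sqrt(49) = 7 ✓

x = -2


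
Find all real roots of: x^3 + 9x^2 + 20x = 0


The constant term is 0, so x = 0 is a root. Factor out x:
  x(x^2 + 9x + 20) = 0
Solve the quadratic x^2 + 9x + 20 = 0: discriminant = 9^2 - 4(1)(20) = 81 - 80 = 1.
sqrt(1) = 1, so x = (-9 ± 1)/2: x = -4 or x = -5.

x = -5, x = -4, x = 0


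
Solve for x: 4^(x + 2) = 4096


Express both sides with the same base.
4096 = 4^6
Since the bases match, equate exponents: x + 2 = 6
So x = 6 - (2) = 4

x = 4


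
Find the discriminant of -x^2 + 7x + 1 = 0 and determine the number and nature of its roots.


For ax^2 + bx + c = 0, discriminant D = b^2 - 4ac
Here a = -1, b = 7, c = 1
D = (7)^2 - 4(-1)(1) = 49 + 4 = 53

D = 53 > 0 but not a perfect square
The equation has 2 distinct real irrational roots.

Discriminant = 53, 2 distinct real irrational roots


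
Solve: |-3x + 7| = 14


An absolute value equation |expr| = 14 gives two cases:
Case 1: -3x + 7 = 14
  -3x = 7, so x = -7/3
Case 2: -3x + 7 = -14
  -3x = -21, so x = 7

x = -7/3, x = 7


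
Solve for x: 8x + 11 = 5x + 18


Starting with: 8x + 11 = 5x + 18
Move all x terms to left: (8 - 5)x = 18 - 11
Simplify: 3x = 7
Divide both sides by 3: x = 7/3

x = 7/3


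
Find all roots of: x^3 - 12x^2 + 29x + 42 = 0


Let p(x) = x^3 - 12x^2 + 29x + 42. By the rational root theorem (leading coefficient 1), any rational root is an integer divisor of 42: try ±1, ±2, ... in turn.
Test x = 1: value = 60 ≠ 0.
Test x = -1: value = 0 ✓, so (x + 1) is a factor.
Synthetic division by (x + 1): bring down 1; 1(-1) - 12 = -13; (-13)(-1) + 29 = 42; 42(-1) + 42 = 0 → quotient x^2 - 13x + 42, remainder 0.
Solve the quadratic x^2 - 13x + 42 = 0: discriminant = (-13)^2 - 4(1)(42) = 169 - 168 = 1.
sqrt(1) = 1, so x = (13 ± 1)/2: x = 7 or x = 6.
Collecting all roots found:

x = -1, x = 6, x = 7


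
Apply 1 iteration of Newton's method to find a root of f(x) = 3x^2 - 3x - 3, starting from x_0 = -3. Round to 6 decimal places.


Newton's method: x_(n+1) = x_n - f(x_n)/f'(x_n)
f(x) = 3x^2 - 3x - 3
f'(x) = 6x - 3

Iteration 1:
  f(-3.000000) = 33.000000
  f'(-3.000000) = -21.000000
  x_1 = -3.000000 - (33.000000)/(-21.000000) = -1.428571

x_1 = -1.428571


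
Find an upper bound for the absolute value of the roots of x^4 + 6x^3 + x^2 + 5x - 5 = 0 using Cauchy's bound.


Cauchy's bound: all roots r satisfy |r| <= 1 + max(|a_i/a_n|) for i = 0,...,n-1
where a_n is the leading coefficient.

Coefficients: [1, 6, 1, 5, -5]
Leading coefficient a_n = 1
Ratios |a_i/a_n|: 6, 1, 5, 5
Maximum ratio: 6
Cauchy's bound: |r| <= 1 + 6 = 7

Upper bound = 7


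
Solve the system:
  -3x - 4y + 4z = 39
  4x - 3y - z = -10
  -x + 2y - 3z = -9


Using Cramer's rule. Expand each determinant along the first row.
D  = (-3)*[(-3)*(-3) - (-1)*2] - (-4)*[4*(-3) - (-1)*(-1)] + 4*[4*2 - (-3)*(-1)]
  = (-3)*(11) - (-4)*(-13) + 4*(5) = -65
Dx = 39*[(-3)*(-3) - (-1)*2] - (-4)*[(-10)*(-3) - (-1)*(-9)] + 4*[(-10)*2 - (-3)*(-9)]
  = 39*(11) - (-4)*(21) + 4*(-47) = 325
Dy = (-3)*[(-10)*(-3) - (-1)*(-9)] - 39*[4*(-3) - (-1)*(-1)] + 4*[4*(-9) - (-10)*(-1)]
  = (-3)*(21) - 39*(-13) + 4*(-46) = 260
Dz = (-3)*[(-3)*(-9) - (-10)*2] - (-4)*[4*(-9) - (-10)*(-1)] + 39*[4*2 - (-3)*(-1)]
  = (-3)*(47) - (-4)*(-46) + 39*(5) = -130
x = Dx/D = 325/-65 = -5, y = Dy/D = 260/-65 = -4, z = Dz/D = -130/-65 = 2
Check eq1: (-3)(-5) + (-4)(-4) + (4)(2) = 39 = 39 ✓
Check eq2: (4)(-5) + (-3)(-4) + (-1)(2) = -10 = -10 ✓
Check eq3: (-1)(-5) + (2)(-4) + (-3)(2) = -9 = -9 ✓

x = -5, y = -4, z = 2
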